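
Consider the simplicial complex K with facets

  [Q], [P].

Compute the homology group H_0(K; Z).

H_0 ≅ Z^2.

We work with the vertex ordering P < Q. The simplices of K, each written with vertices in increasing order, are:

  0-simplices (2): P, Q

Hence C_0 ≅ Z^2.

Now H_k = ker ∂_k / im ∂_{k+1}, so:

  H_0: rank C_0 − rank ∂_1 = 2 − 0 = 2, and there is no ∂_1, so H_0 = Z^2.

(K is a triangulation of a set of 2 points.)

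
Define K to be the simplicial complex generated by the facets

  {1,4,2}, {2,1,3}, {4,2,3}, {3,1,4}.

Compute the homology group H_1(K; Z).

H_1 = 0.

Take the total order 1 < 2 < 3 < 4 on the vertex set. Then K (dimension 2) consists of the simplices:

  0-simplices (4): [1], [2], [3], [4]
  1-simplices (6): [1,2], [1,3], [1,4], [2,3], [2,4], [3,4]
  2-simplices (4): [1,2,3], [1,2,4], [1,3,4], [2,3,4]

so the chain groups are C_0 ≅ Z^4, C_1 ≅ Z^6, C_2 ≅ Z^4.

∂_1: C_1 → C_0 maps an edge to its endpoints' difference, ∂[p,q] = q − p. For instance
  ∂[1,3] = [3] − [1].
As a 4×6 matrix over Z this has rank 3, with invariant factors (1,1,1).

∂_2: C_2 → C_1 sends each 2-simplex [p,q,r] to [q,r] − [p,r] + [p,q]. For instance
  ∂[1,3,4] = [3,4] − [1,4] + [1,3],
  ∂[2,3,4] = [3,4] − [2,4] + [2,3].
This gives a 6×4 integer matrix of rank 3; reducing to Smith normal form yields diagonal entries (1,1,1).

Now H_k = ker ∂_k / im ∂_{k+1}, so:

  H_1: rank ker ∂_1 − rank ∂_2 = (6 − 3) − 3 = 0, and the invariant factors of ∂_2 are all 1, so H_1 ≅ 0.

(K is a triangulation of the 2-sphere S^2.)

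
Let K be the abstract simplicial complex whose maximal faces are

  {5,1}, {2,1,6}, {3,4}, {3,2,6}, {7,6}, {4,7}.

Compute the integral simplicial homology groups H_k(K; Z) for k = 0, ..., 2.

Order the vertices as 1 < 2 < 3 < 4 < 5 < 6 < 7. Listing each simplex with vertices in this order, K has dimension 2 with simplices:

  0-simplices (7): [1], [2], [3], [4], [5], [6], [7]
  1-simplices (9): [1,2], [1,5], [1,6], [2,3], [2,6], [3,4], [3,6], [4,7], [6,7]
  2-simplices (2): [1,2,6], [2,3,6]

Hence C_0 ≅ Z^7, C_1 ≅ Z^9, C_2 ≅ Z^2.

∂_1: C_1 → C_0 sends each edge [p,q] (with p < q) to q − p. For instance
  ∂[6,7] = [7] − [6].
The resulting 7×9 matrix has rank 6, and its Smith normal form has invariant factors (1,1,1,1,1,1).

The boundary map ∂_2: C_2 → C_1 sends each 2-simplex [p,q,r] to [q,r] − [p,r] + [p,q]. For instance
  ∂[1,2,6] = [2,6] − [1,6] + [1,2],
  ∂[2,3,6] = [3,6] − [2,6] + [2,3].
As a 9×2 matrix over Z this has rank 2, with invariant factors (1,1).

From H_k ≅ ker(∂_k) / im(∂_{k+1}) we obtain:

  H_0: rank C_0 − rank ∂_1 = 7 − 6 = 1, and the invariant factors of ∂_1 are all 1, so H_0 = Z.
  H_1: rank ker ∂_1 − rank ∂_2 = (9 − 6) − 2 = 1, and the invariant factors of ∂_2 are all 1, so H_1 = Z.
  H_2: rank ker ∂_2 − rank ∂_3 = (2 − 2) − 0 = 0, and there is no ∂_3, so H_2 = 0.

As a check, the Euler characteristic is 7 − 9 + 2 = 0, which agrees with 1 − 1 + 0 = 0.

H_0 = Z,  H_1 = Z,  H_2 = 0.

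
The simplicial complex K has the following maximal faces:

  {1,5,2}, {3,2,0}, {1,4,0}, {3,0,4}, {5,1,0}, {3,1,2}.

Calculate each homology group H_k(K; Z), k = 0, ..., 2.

Fix the vertex order 0 < 1 < 2 < 3 < 4 < 5 and write every simplex with vertices in increasing order. Then dim K = 2 and the simplices of K are:

  0-simplices (6): [0], [1], [2], [3], [4], [5]
  1-simplices (12): [0,1], [0,2], [0,3], [0,4], [0,5], [1,2], [1,3], [1,4], [1,5], [2,3], [2,5], [3,4]
  2-simplices (6): [0,1,4], [0,1,5], [0,2,3], [0,3,4], [1,2,3], [1,2,5]

Hence C_0 ≅ Z^6, C_1 ≅ Z^12, C_2 ≅ Z^6.

∂_1: C_1 → C_0 sends each edge [p,q] (with p < q) to q − p. For instance
  ∂[1,5] = [5] − [1].
As a 6×12 matrix over Z this has rank 5, with invariant factors (1,1,1,1,1).

Boundary ∂_2: C_2 → C_1 acts by ∂[p,q,r] = [q,r] − [p,r] + [p,q]. For instance
  ∂[0,1,5] = [1,5] − [0,5] + [0,1],
  ∂[1,2,5] = [2,5] − [1,5] + [1,2].
This gives a 12×6 integer matrix of rank 6; reducing to Smith normal form yields diagonal entries (1,1,1,1,1,1).

From H_k ≅ ker(∂_k) / im(∂_{k+1}) we obtain:

  H_0: rank C_0 − rank ∂_1 = 6 − 5 = 1, and the invariant factors of ∂_1 are all 1, so H_0 ≅ Z.
  H_1: rank ker ∂_1 − rank ∂_2 = (12 − 5) − 6 = 1, and the invariant factors of ∂_2 are all 1, so H_1 ≅ Z.
  H_2: rank ker ∂_2 − rank ∂_3 = (6 − 6) − 0 = 0, and there is no ∂_3, so H_2 ≅ 0.

(K is a triangulation of the cylinder S^1 x I.)

H_0 = Z,  H_1 = Z,  H_2 = 0.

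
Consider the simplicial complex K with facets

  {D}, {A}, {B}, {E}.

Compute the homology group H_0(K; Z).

Fix the vertex order A < B < D < E and write every simplex with vertices in increasing order. Then dim K = 0 and the simplices of K are:

  0-simplices (4): A, B, D, E

so the chain groups are C_0 ≅ Z^4.

Reading off H_k = ker ∂_k / im ∂_{k+1}:

  H_0: rank C_0 − rank ∂_1 = 4 − 0 = 4, and there is no ∂_1, so H_0 = Z^4.

H_0 = Z^4.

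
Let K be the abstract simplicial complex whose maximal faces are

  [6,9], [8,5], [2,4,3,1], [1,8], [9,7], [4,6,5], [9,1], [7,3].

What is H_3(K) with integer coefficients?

Fix the vertex order 1 < 2 < 3 < 4 < 5 < 6 < 7 < 8 < 9 and write every simplex with vertices in increasing order. Then dim K = 3 and the simplices of K are:

  0-simplices (9): [1], [2], [3], [4], [5], [6], [7], [8], [9]
  1-simplices (15): [1,2], [1,3], [1,4], [1,8], [1,9], [2,3], [2,4], [3,4], [3,7], [4,5], [4,6], [5,6], [5,8], [6,9], [7,9]
  2-simplices (5): [1,2,3], [1,2,4], [1,3,4], [2,3,4], [4,5,6]
  3-simplices (1): [1,2,3,4]

giving chain groups C_0 ≅ Z^9, C_1 ≅ Z^15, C_2 ≅ Z^5, C_3 ≅ Z^1.

∂_1: C_1 → C_0 is given by ∂[p,q] = [q] − [p]. For instance
  ∂[1,4] = [4] − [1].
This gives a 9×15 integer matrix of rank 8; reducing to Smith normal form yields diagonal entries (1,1,1,1,1,1,1,1).

Boundary ∂_2: C_2 → C_1 maps a triangle to the signed sum of its edges. For instance
  ∂[1,2,3] = [2,3] − [1,3] + [1,2],
  ∂[4,5,6] = [5,6] − [4,6] + [4,5].
This gives a 15×5 integer matrix of rank 4; reducing to Smith normal form yields diagonal entries (1,1,1,1).

∂_3: C_3 → C_2 sends each 3-simplex σ to the alternating sum Σ_i (−1)^i (σ with its i-th vertex removed). For instance
  ∂[1,2,3,4] = [2,3,4] − [1,3,4] + [1,2,4] − [1,2,3].
The resulting 5×1 matrix has rank 1, and its Smith normal form has invariant factors (1).

From H_k ≅ ker(∂_k) / im(∂_{k+1}) we obtain:

  H_3: rank ker ∂_3 − rank ∂_4 = (1 − 1) − 0 = 0, and there is no ∂_4, so H_3 ≅ 0.

H_3 = 0.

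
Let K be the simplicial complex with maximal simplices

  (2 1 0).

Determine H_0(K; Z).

Order the vertices as 0 < 1 < 2. Listing each simplex with vertices in this order, K has dimension 2 with simplices:

  0-simplices (3): [0], [1], [2]
  1-simplices (3): [0,1], [0,2], [1,2]
  2-simplices (1): [0,1,2]

so the chain groups are C_0 ≅ Z^3, C_1 ≅ Z^3, C_2 ≅ Z^1.

Boundary ∂_1: C_1 → C_0 is given by ∂[p,q] = [q] − [p]. For instance
  ∂[1,2] = [2] − [1].
This gives a 3×3 integer matrix of rank 2; reducing to Smith normal form yields diagonal entries (1,1).

Boundary ∂_2: C_2 → C_1 acts by ∂[p,q,r] = [q,r] − [p,r] + [p,q]. For instance
  ∂[0,1,2] = [1,2] − [0,2] + [0,1].
As a 3×1 matrix over Z this has rank 1, with invariant factors (1).

Computing H_k = (kernel of ∂_k) / (image of ∂_{k+1}):

  H_0: rank C_0 − rank ∂_1 = 3 − 2 = 1, and the invariant factors of ∂_1 are all 1, so H_0 = Z.

H_0 ≅ Z.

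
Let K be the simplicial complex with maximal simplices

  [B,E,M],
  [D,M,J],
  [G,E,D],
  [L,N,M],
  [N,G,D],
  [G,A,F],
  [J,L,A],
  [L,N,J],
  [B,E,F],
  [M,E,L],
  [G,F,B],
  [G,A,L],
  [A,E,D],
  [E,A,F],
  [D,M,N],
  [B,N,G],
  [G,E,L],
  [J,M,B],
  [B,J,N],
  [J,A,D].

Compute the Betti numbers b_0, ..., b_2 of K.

Take the total order A < B < D < E < F < G < J < L < M < N on the vertex set. Then K (dimension 2) consists of the simplices:

  0-simplices (10): A, B, D, E, F, G, J, L, M, N
  1-simplices (30): AD, AE, AF, AG, AJ, AL, BE, BF, BG, BJ, BM, BN, DE, DG, DJ, DM, DN, EF, EG, EL, EM, FG, GL, GN, JL, JM, JN, LM, LN, MN
  2-simplices (20): ADE, ADJ, AEF, AFG, AGL, AJL, BEF, BEM, BFG, BGN, BJM, BJN, DEG, DGN, DJM, DMN, EGL, ELM, JLN, LMN

so the chain groups are C_0 ≅ Z^10, C_1 ≅ Z^30, C_2 ≅ Z^20.

∂_1: C_1 → C_0 maps an edge to its endpoints' difference, ∂[p,q] = q − p. For instance
  ∂GL = L − G.
The 10×30 boundary matrix has rank 9 and Smith normal form diag(1,1,1,1,1,1,1,1,1).

Boundary ∂_2: C_2 → C_1 maps a triangle to the signed sum of its edges. For instance
  ∂BJM = JM − BM + BJ,
  ∂BJN = JN − BN + BJ.
As a 30×20 matrix over Z this has rank 20, with invariant factors (1,1,1,1,1,1,1,1,1,1,1,1,1,1,1,1,1,1,1,2).

Computing H_k = (kernel of ∂_k) / (image of ∂_{k+1}):

  H_0: rank C_0 − rank ∂_1 = 10 − 9 = 1, and the invariant factors of ∂_1 are all 1, so H_0 = Z.
  H_1: rank ker ∂_1 − rank ∂_2 = (30 − 9) − 20 = 1, and ∂_2 has invariant factor 2 > 1, so H_1 = Z ⊕ Z/2Z.
  H_2: rank ker ∂_2 − rank ∂_3 = (20 − 20) − 0 = 0, and there is no ∂_3, so H_2 = 0.

Hence the Betti numbers are b_0 = 1, b_1 = 1, b_2 = 0.

b_0 = 1, b_1 = 1, b_2 = 0.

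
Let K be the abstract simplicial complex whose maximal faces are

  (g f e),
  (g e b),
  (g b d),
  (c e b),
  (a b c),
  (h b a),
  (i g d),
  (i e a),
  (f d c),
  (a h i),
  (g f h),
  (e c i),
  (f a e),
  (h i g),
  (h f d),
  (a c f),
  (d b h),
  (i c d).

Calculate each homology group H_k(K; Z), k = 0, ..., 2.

Order the vertices as a < b < c < d < e < f < g < h < i. Listing each simplex with vertices in this order, K has dimension 2 with simplices:

  0-simplices (9): a, b, c, d, e, f, g, h, i
  1-simplices (27): ab, ac, ae, af, ah, ai, bc, bd, be, bg, bh, cd, ce, cf, ci, df, dg, dh, di, ef, eg, ei, fg, fh, gh, gi, hi
  2-simplices (18): abc, abh, acf, aef, aei, ahi, bce, bdg, bdh, beg, cdf, cdi, cei, dfh, dgi, efg, fgh, ghi

Hence C_0 ≅ Z^9, C_1 ≅ Z^27, C_2 ≅ Z^18.

The boundary map ∂_1: C_1 → C_0 is given by ∂[p,q] = [q] − [p]. For instance
  ∂df = f − d.
The resulting 9×27 matrix has rank 8, and its Smith normal form has invariant factors (1,1,1,1,1,1,1,1).

The boundary map ∂_2: C_2 → C_1 sends each 2-simplex [p,q,r] to [q,r] − [p,r] + [p,q]. For instance
  ∂cei = ei − ci + ce,
  ∂ahi = hi − ai + ah.
As a 27×18 matrix over Z this has rank 18, with invariant factors (1,1,1,1,1,1,1,1,1,1,1,1,1,1,1,1,1,2).

Reading off H_k = ker ∂_k / im ∂_{k+1}:

  H_0: rank C_0 − rank ∂_1 = 9 − 8 = 1, and the invariant factors of ∂_1 are all 1, so H_0 = Z.
  H_1: rank ker ∂_1 − rank ∂_2 = (27 − 8) − 18 = 1, and ∂_2 has invariant factor 2 > 1, so H_1 = Z ⊕ Z/2.
  H_2: rank ker ∂_2 − rank ∂_3 = (18 − 18) − 0 = 0, and there is no ∂_3, so H_2 = 0.

(K is a triangulation of the Klein bottle.)

H_0 ≅ Z,  H_1 ≅ Z ⊕ Z/2,  H_2 = 0.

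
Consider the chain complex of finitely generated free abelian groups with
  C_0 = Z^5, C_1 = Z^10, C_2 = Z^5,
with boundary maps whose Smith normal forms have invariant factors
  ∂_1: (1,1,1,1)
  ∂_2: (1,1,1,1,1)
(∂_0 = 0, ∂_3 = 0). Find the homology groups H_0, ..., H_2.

H_0 ≅ Z,  H_1 ≅ Z,  H_2 = 0.

H_0: b_0 = 5 − 0 − 4 = 1; torsion from ∂_1 factors > 1: none. So H_0 ≅ Z.
H_1: b_1 = 10 − 4 − 5 = 1; torsion from ∂_2 factors > 1: none. So H_1 ≅ Z.
H_2: b_2 = 5 − 5 − 0 = 0; torsion from ∂_3 factors > 1: none. So H_2 ≅ 0.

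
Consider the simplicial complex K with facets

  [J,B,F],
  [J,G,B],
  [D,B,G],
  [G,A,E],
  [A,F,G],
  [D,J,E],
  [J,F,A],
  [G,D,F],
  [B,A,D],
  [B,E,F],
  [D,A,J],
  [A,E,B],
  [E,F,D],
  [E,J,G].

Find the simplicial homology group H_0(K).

K has 7 vertices, 21 edges, 14 triangles.
rank ∂_0 = 0, rank ∂_1 = 6 ⇒ b_0 = 7 − 0 − 6 = 1; all invariant factors of ∂_1 are 1 so no torsion. So H_0 ≅ Z.

H_0 = Z.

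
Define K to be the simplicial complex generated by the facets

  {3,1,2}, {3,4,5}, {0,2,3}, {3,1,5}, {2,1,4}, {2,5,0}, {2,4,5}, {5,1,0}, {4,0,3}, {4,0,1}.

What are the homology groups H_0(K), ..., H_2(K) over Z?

H_0 = Z,  H_1 = Z/2Z,  H_2 = 0.

Order the vertices as 0 < 1 < 2 < 3 < 4 < 5. Listing each simplex with vertices in this order, K has dimension 2 with simplices:

  0-simplices (6): [0], [1], [2], [3], [4], [5]
  1-simplices (15): [0,1], [0,2], [0,3], [0,4], [0,5], [1,2], [1,3], [1,4], [1,5], [2,3], [2,4], [2,5], [3,4], [3,5], [4,5]
  2-simplices (10): [0,1,4], [0,1,5], [0,2,3], [0,2,5], [0,3,4], [1,2,3], [1,2,4], [1,3,5], [2,4,5], [3,4,5]

so the chain groups are C_0 ≅ Z^6, C_1 ≅ Z^15, C_2 ≅ Z^10.

∂_1: C_1 → C_0 sends each edge [p,q] (with p < q) to q − p. For instance
  ∂[2,3] = [3] − [2].
The resulting 6×15 matrix has rank 5, and its Smith normal form has invariant factors (1,1,1,1,1).

∂_2: C_2 → C_1 acts by ∂[p,q,r] = [q,r] − [p,r] + [p,q]. For instance
  ∂[0,2,5] = [2,5] − [0,5] + [0,2],
  ∂[0,3,4] = [3,4] − [0,4] + [0,3].
The 15×10 boundary matrix has rank 10 and Smith normal form diag(1,1,1,1,1,1,1,1,1,2).

Reading off H_k = ker ∂_k / im ∂_{k+1}:

  H_0: rank C_0 − rank ∂_1 = 6 − 5 = 1, and the invariant factors of ∂_1 are all 1, so H_0 ≅ Z.
  H_1: rank ker ∂_1 − rank ∂_2 = (15 − 5) − 10 = 0, and ∂_2 has invariant factor 2 > 1, so H_1 ≅ Z/2Z.
  H_2: rank ker ∂_2 − rank ∂_3 = (10 − 10) − 0 = 0, and there is no ∂_3, so H_2 ≅ 0.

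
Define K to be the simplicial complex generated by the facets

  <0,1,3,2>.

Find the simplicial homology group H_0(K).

We work with the vertex ordering 0 < 1 < 2 < 3. The simplices of K, each written with vertices in increasing order, are:

  0-simplices (4): [0], [1], [2], [3]
  1-simplices (6): [0,1], [0,2], [0,3], [1,2], [1,3], [2,3]
  2-simplices (4): [0,1,2], [0,1,3], [0,2,3], [1,2,3]
  3-simplices (1): [0,1,2,3]

Hence C_0 ≅ Z^4, C_1 ≅ Z^6, C_2 ≅ Z^4, C_3 ≅ Z^1.

∂_1: C_1 → C_0 sends each edge [p,q] (with p < q) to q − p. For instance
  ∂[0,1] = [1] − [0].
The 4×6 boundary matrix has rank 3 and Smith normal form diag(1,1,1).

∂_2: C_2 → C_1 acts by ∂[p,q,r] = [q,r] − [p,r] + [p,q]. For instance
  ∂[0,1,3] = [1,3] − [0,3] + [0,1],
  ∂[1,2,3] = [2,3] − [1,3] + [1,2].
This gives a 6×4 integer matrix of rank 3; reducing to Smith normal form yields diagonal entries (1,1,1).

Boundary ∂_3: C_3 → C_2 sends each 3-simplex σ to the alternating sum Σ_i (−1)^i (σ with its i-th vertex removed). For instance
  ∂[0,1,2,3] = [1,2,3] − [0,2,3] + [0,1,3] − [0,1,2].
The resulting 4×1 matrix has rank 1, and its Smith normal form has invariant factors (1).

Reading off H_k = ker ∂_k / im ∂_{k+1}:

  H_0: rank C_0 − rank ∂_1 = 4 − 3 = 1, and the invariant factors of ∂_1 are all 1, so H_0 = Z.

(K is a triangulation of the 3-simplex.)

H_0 ≅ Z.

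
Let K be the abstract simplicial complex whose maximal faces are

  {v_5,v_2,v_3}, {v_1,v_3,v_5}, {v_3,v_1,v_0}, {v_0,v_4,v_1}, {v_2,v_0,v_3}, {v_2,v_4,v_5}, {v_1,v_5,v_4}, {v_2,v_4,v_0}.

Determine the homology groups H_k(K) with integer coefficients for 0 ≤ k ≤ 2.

H_0 ≅ Z,  H_1 = 0,  H_2 ≅ Z.

Order the vertices as v_0 < v_1 < v_2 < v_3 < v_4 < v_5. Listing each simplex with vertices in this order, K has dimension 2 with simplices:

  0-simplices (6): [v_0], [v_1], [v_2], [v_3], [v_4], [v_5]
  1-simplices (12): [v_0,v_1], [v_0,v_2], [v_0,v_3], [v_0,v_4], [v_1,v_3], [v_1,v_4], [v_1,v_5], [v_2,v_3], [v_2,v_4], [v_2,v_5], [v_3,v_5], [v_4,v_5]
  2-simplices (8): [v_0,v_1,v_3], [v_0,v_1,v_4], [v_0,v_2,v_3], [v_0,v_2,v_4], [v_1,v_3,v_5], [v_1,v_4,v_5], [v_2,v_3,v_5], [v_2,v_4,v_5]

so the chain groups are C_0 ≅ Z^6, C_1 ≅ Z^12, C_2 ≅ Z^8.

∂_1: C_1 → C_0 maps an edge to its endpoints' difference, ∂[p,q] = q − p. For instance
  ∂[v_1,v_4] = [v_4] − [v_1].
The 6×12 boundary matrix has rank 5 and Smith normal form diag(1,1,1,1,1).

Boundary ∂_2: C_2 → C_1 maps a triangle to the signed sum of its edges. For instance
  ∂[v_1,v_3,v_5] = [v_3,v_5] − [v_1,v_5] + [v_1,v_3],
  ∂[v_0,v_1,v_4] = [v_1,v_4] − [v_0,v_4] + [v_0,v_1].
The 12×8 boundary matrix has rank 7 and Smith normal form diag(1,1,1,1,1,1,1).

Reading off H_k = ker ∂_k / im ∂_{k+1}:

  H_0: rank C_0 − rank ∂_1 = 6 − 5 = 1, and the invariant factors of ∂_1 are all 1, so H_0 ≅ Z.
  H_1: rank ker ∂_1 − rank ∂_2 = (12 − 5) − 7 = 0, and the invariant factors of ∂_2 are all 1, so H_1 ≅ 0.
  H_2: rank ker ∂_2 − rank ∂_3 = (8 − 7) − 0 = 1, and there is no ∂_3, so H_2 ≅ Z.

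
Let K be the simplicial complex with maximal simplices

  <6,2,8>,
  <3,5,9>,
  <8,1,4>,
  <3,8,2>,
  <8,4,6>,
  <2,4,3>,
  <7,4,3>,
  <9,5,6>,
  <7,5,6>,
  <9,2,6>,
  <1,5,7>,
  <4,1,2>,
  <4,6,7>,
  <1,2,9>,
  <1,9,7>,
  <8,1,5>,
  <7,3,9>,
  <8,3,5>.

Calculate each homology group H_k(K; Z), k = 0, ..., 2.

H_0 ≅ Z,  H_1 ≅ Z ⊕ Z/2,  H_2 = 0.

We work with the vertex ordering 1 < 2 < 3 < 4 < 5 < 6 < 7 < 8 < 9. The simplices of K, each written with vertices in increasing order, are:

  0-simplices (9): [1], [2], [3], [4], [5], [6], [7], [8], [9]
  1-simplices (27): (27 of them)
  2-simplices (18): [1,2,4], [1,2,9], [1,4,8], [1,5,7], [1,5,8], [1,7,9], [2,3,4], [2,3,8], [2,6,8], [2,6,9], [3,4,7], [3,5,8], [3,5,9], [3,7,9], [4,6,7], [4,6,8], [5,6,7], [5,6,9]

Hence C_0 ≅ Z^9, C_1 ≅ Z^27, C_2 ≅ Z^18.

Boundary ∂_1: C_1 → C_0 is given by ∂[p,q] = [q] − [p].
This gives a 9×27 integer matrix of rank 8; reducing to Smith normal form yields diagonal entries (1,1,1,1,1,1,1,1).

The boundary map ∂_2: C_2 → C_1 sends each 2-simplex [p,q,r] to [q,r] − [p,r] + [p,q]. For instance
  ∂[3,4,7] = [4,7] − [3,7] + [3,4],
  ∂[3,5,8] = [5,8] − [3,8] + [3,5].
The 27×18 boundary matrix has rank 18 and Smith normal form diag(1,1,1,1,1,1,1,1,1,1,1,1,1,1,1,1,1,2).

Computing H_k = (kernel of ∂_k) / (image of ∂_{k+1}):

  H_0: rank C_0 − rank ∂_1 = 9 − 8 = 1, and the invariant factors of ∂_1 are all 1, so H_0 ≅ Z.
  H_1: rank ker ∂_1 − rank ∂_2 = (27 − 8) − 18 = 1, and ∂_2 has invariant factor 2 > 1, so H_1 ≅ Z ⊕ Z/2.
  H_2: rank ker ∂_2 − rank ∂_3 = (18 − 18) − 0 = 0, and there is no ∂_3, so H_2 ≅ 0.

As a check, the Euler characteristic is 9 − 27 + 18 = 0, which agrees with 1 − 1 + 0 = 0.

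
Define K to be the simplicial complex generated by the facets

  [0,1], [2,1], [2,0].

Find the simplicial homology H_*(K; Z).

H_0 = Z,  H_1 = Z.

We work with the vertex ordering 0 < 1 < 2. The simplices of K, each written with vertices in increasing order, are:

  0-simplices (3): [0], [1], [2]
  1-simplices (3): [0,1], [0,2], [1,2]

giving chain groups C_0 ≅ Z^3, C_1 ≅ Z^3.

Boundary ∂_1: C_1 → C_0 sends each edge [p,q] (with p < q) to q − p. For instance
  ∂[0,2] = [2] − [0].
The resulting 3×3 matrix has rank 2, and its Smith normal form has invariant factors (1,1).

Now H_k = ker ∂_k / im ∂_{k+1}, so:

  H_0: rank C_0 − rank ∂_1 = 3 − 2 = 1, and the invariant factors of ∂_1 are all 1, so H_0 = Z.
  H_1: rank ker ∂_1 − rank ∂_2 = (3 − 2) − 0 = 1, and there is no ∂_2, so H_1 = Z.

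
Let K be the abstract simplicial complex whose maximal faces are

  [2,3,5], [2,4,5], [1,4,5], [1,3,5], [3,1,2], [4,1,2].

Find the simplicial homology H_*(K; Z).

K has 5 vertices, 9 edges, 6 triangles.
rank ∂_0 = 0, rank ∂_1 = 4 ⇒ b_0 = 5 − 0 − 4 = 1; all invariant factors of ∂_1 are 1 so no torsion. So H_0 ≅ Z.
rank ∂_1 = 4, rank ∂_2 = 5 ⇒ b_1 = 9 − 4 − 5 = 0; all invariant factors of ∂_2 are 1 so no torsion. So H_1 ≅ 0.
rank ∂_2 = 5, rank ∂_3 = 0 ⇒ b_2 = 6 − 5 − 0 = 1. So H_2 ≅ Z.

H_0 = Z,  H_1 = 0,  H_2 = Z.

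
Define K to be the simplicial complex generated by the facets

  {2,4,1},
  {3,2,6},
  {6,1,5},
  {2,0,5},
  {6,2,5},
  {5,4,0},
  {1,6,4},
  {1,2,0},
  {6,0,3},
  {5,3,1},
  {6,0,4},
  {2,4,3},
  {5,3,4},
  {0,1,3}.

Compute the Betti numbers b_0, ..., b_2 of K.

Take the total order 0 < 1 < 2 < 3 < 4 < 5 < 6 on the vertex set. Then K (dimension 2) consists of the simplices:

  0-simplices (7): [0], [1], [2], [3], [4], [5], [6]
  1-simplices (21): [0,1], [0,2], [0,3], [0,4], [0,5], [0,6], [1,2], [1,3], [1,4], [1,5], [1,6], [2,3], [2,4], [2,5], [2,6], [3,4], [3,5], [3,6], [4,5], [4,6], [5,6]
  2-simplices (14): [0,1,2], [0,1,3], [0,2,5], [0,3,6], [0,4,5], [0,4,6], [1,2,4], [1,3,5], [1,4,6], [1,5,6], [2,3,4], [2,3,6], [2,5,6], [3,4,5]

giving chain groups C_0 ≅ Z^7, C_1 ≅ Z^21, C_2 ≅ Z^14.

The boundary map ∂_1: C_1 → C_0 sends each edge [p,q] (with p < q) to q − p. For instance
  ∂[0,6] = [6] − [0].
As a 7×21 matrix over Z this has rank 6, with invariant factors (1,1,1,1,1,1).

The boundary map ∂_2: C_2 → C_1 maps a triangle to the signed sum of its edges. For instance
  ∂[0,1,2] = [1,2] − [0,2] + [0,1],
  ∂[2,5,6] = [5,6] − [2,6] + [2,5].
As a 21×14 matrix over Z this has rank 13, with invariant factors (1,1,1,1,1,1,1,1,1,1,1,1,1).

Reading off H_k = ker ∂_k / im ∂_{k+1}:

  H_0: rank C_0 − rank ∂_1 = 7 − 6 = 1, and the invariant factors of ∂_1 are all 1, so H_0 = Z.
  H_1: rank ker ∂_1 − rank ∂_2 = (21 − 6) − 13 = 2, and the invariant factors of ∂_2 are all 1, so H_1 = Z^2.
  H_2: rank ker ∂_2 − rank ∂_3 = (14 − 13) − 0 = 1, and there is no ∂_3, so H_2 = Z.

(K is a triangulation of the torus T^2.)

Hence the Betti numbers are b_0 = 1, b_1 = 2, b_2 = 1.

b_0 = 1, b_1 = 2, b_2 = 1.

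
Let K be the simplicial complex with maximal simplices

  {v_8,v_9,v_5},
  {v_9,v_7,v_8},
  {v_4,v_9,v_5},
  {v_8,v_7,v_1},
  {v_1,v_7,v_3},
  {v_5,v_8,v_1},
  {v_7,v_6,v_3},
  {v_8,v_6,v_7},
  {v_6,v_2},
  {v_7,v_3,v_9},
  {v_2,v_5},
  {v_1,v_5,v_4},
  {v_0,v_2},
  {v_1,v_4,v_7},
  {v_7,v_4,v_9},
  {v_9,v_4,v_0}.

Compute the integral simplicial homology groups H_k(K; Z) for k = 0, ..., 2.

H_0 ≅ Z,  H_1 ≅ Z^2,  H_2 ≅ Z.

Take the total order v_0 < v_1 < v_2 < v_3 < v_4 < v_5 < v_6 < v_7 < v_8 < v_9 on the vertex set. Then K (dimension 2) consists of the simplices:

  0-simplices (10): [v_0], [v_1], [v_2], [v_3], [v_4], [v_5], [v_6], [v_7], [v_8], [v_9]
  1-simplices (23): (23 of them)
  2-simplices (13): (13 of them)

so the chain groups are C_0 ≅ Z^10, C_1 ≅ Z^23, C_2 ≅ Z^13.

∂_1: C_1 → C_0 is given by ∂[p,q] = [q] − [p]. For instance
  ∂[v_3,v_7] = [v_7] − [v_3].
The resulting 10×23 matrix has rank 9, and its Smith normal form has invariant factors (1,1,1,1,1,1,1,1,1).

Boundary ∂_2: C_2 → C_1 acts by ∂[p,q,r] = [q,r] − [p,r] + [p,q]. For instance
  ∂[v_5,v_8,v_9] = [v_8,v_9] − [v_5,v_9] + [v_5,v_8],
  ∂[v_3,v_6,v_7] = [v_6,v_7] − [v_3,v_7] + [v_3,v_6].
The 23×13 boundary matrix has rank 12 and Smith normal form diag(1,1,1,1,1,1,1,1,1,1,1,1).

Reading off H_k = ker ∂_k / im ∂_{k+1}:

  H_0: rank C_0 − rank ∂_1 = 10 − 9 = 1, and the invariant factors of ∂_1 are all 1, so H_0 ≅ Z.
  H_1: rank ker ∂_1 − rank ∂_2 = (23 − 9) − 12 = 2, and the invariant factors of ∂_2 are all 1, so H_1 ≅ Z^2.
  H_2: rank ker ∂_2 − rank ∂_3 = (13 − 12) − 0 = 1, and there is no ∂_3, so H_2 ≅ Z.

As a check, the Euler characteristic is 10 − 23 + 13 = 0, which agrees with 1 − 2 + 1 = 0.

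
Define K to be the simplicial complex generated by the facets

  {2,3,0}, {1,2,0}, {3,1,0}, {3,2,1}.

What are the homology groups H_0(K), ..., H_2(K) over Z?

H_0 ≅ Z,  H_1 = 0,  H_2 ≅ Z.

Take the total order 0 < 1 < 2 < 3 on the vertex set. Then K (dimension 2) consists of the simplices:

  0-simplices (4): [0], [1], [2], [3]
  1-simplices (6): [0,1], [0,2], [0,3], [1,2], [1,3], [2,3]
  2-simplices (4): [0,1,2], [0,1,3], [0,2,3], [1,2,3]

giving chain groups C_0 ≅ Z^4, C_1 ≅ Z^6, C_2 ≅ Z^4.

Boundary ∂_1: C_1 → C_0 maps an edge to its endpoints' difference, ∂[p,q] = q − p. For instance
  ∂[0,3] = [3] − [0].
The resulting 4×6 matrix has rank 3, and its Smith normal form has invariant factors (1,1,1).

The boundary map ∂_2: C_2 → C_1 acts by ∂[p,q,r] = [q,r] − [p,r] + [p,q]. For instance
  ∂[1,2,3] = [2,3] − [1,3] + [1,2],
  ∂[0,1,3] = [1,3] − [0,3] + [0,1].
This gives a 6×4 integer matrix of rank 3; reducing to Smith normal form yields diagonal entries (1,1,1).

Reading off H_k = ker ∂_k / im ∂_{k+1}:

  H_0: rank C_0 − rank ∂_1 = 4 − 3 = 1, and the invariant factors of ∂_1 are all 1, so H_0 = Z.
  H_1: rank ker ∂_1 − rank ∂_2 = (6 − 3) − 3 = 0, and the invariant factors of ∂_2 are all 1, so H_1 = 0.
  H_2: rank ker ∂_2 − rank ∂_3 = (4 − 3) − 0 = 1, and there is no ∂_3, so H_2 = Z.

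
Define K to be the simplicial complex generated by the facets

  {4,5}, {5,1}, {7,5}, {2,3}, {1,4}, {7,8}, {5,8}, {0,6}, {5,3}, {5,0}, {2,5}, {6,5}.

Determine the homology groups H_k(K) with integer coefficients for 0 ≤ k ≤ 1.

H_0 ≅ Z,  H_1 ≅ Z^4.

K has 9 vertices, 12 edges.
rank ∂_0 = 0, rank ∂_1 = 8 ⇒ b_0 = 9 − 0 − 8 = 1; all invariant factors of ∂_1 are 1 so no torsion. So H_0 = Z.
rank ∂_1 = 8, rank ∂_2 = 0 ⇒ b_1 = 12 − 8 − 0 = 4. So H_1 = Z^4.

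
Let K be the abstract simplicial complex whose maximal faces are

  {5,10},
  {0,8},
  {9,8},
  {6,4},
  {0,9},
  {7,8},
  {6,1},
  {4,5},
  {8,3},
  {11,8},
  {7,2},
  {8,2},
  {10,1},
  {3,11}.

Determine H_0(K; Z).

Take the total order 0 < 1 < 2 < 3 < 4 < 5 < 6 < 7 < 8 < 9 < 10 < 11 on the vertex set. Then K (dimension 1) consists of the simplices:

  0-simplices (12): [0], [1], [2], [3], [4], [5], [6], [7], [8], [9], [10], [11]
  1-simplices (14): [0,8], [0,9], [1,6], [1,10], [2,7], [2,8], [3,8], [3,11], [4,5], [4,6], [5,10], [7,8], [8,9], [8,11]

giving chain groups C_0 ≅ Z^12, C_1 ≅ Z^14.

∂_1: C_1 → C_0 is given by ∂[p,q] = [q] − [p].
As a 12×14 matrix over Z this has rank 10, with invariant factors (1,1,1,1,1,1,1,1,1,1).

Now H_k = ker ∂_k / im ∂_{k+1}, so:

  H_0: rank C_0 − rank ∂_1 = 12 − 10 = 2, and the invariant factors of ∂_1 are all 1, so H_0 ≅ Z^2.

H_0 = Z^2.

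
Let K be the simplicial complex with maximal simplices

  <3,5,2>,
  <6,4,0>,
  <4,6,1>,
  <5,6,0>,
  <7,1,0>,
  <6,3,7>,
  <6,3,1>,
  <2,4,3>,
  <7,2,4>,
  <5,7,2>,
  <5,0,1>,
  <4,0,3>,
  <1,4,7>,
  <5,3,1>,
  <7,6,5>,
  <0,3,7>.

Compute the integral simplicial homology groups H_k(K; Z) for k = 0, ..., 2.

H_0 = Z,  H_1 = Z^2,  H_2 = Z.

Take the total order 0 < 1 < 2 < 3 < 4 < 5 < 6 < 7 on the vertex set. Then K (dimension 2) consists of the simplices:

  0-simplices (8): [0], [1], [2], [3], [4], [5], [6], [7]
  1-simplices (24): (24 of them)
  2-simplices (16): [0,1,5], [0,1,7], [0,3,4], [0,3,7], [0,4,6], [0,5,6], [1,3,5], [1,3,6], [1,4,6], [1,4,7], [2,3,4], [2,3,5], [2,4,7], [2,5,7], [3,6,7], [5,6,7]

giving chain groups C_0 ≅ Z^8, C_1 ≅ Z^24, C_2 ≅ Z^16.

∂_1: C_1 → C_0 maps an edge to its endpoints' difference, ∂[p,q] = q − p.
As a 8×24 matrix over Z this has rank 7, with invariant factors (1,1,1,1,1,1,1).

∂_2: C_2 → C_1 acts by ∂[p,q,r] = [q,r] − [p,r] + [p,q]. For instance
  ∂[1,4,6] = [4,6] − [1,6] + [1,4],
  ∂[0,3,4] = [3,4] − [0,4] + [0,3].
The 24×16 boundary matrix has rank 15 and Smith normal form diag(1,1,1,1,1,1,1,1,1,1,1,1,1,1,1).

Reading off H_k = ker ∂_k / im ∂_{k+1}:

  H_0: rank C_0 − rank ∂_1 = 8 − 7 = 1, and the invariant factors of ∂_1 are all 1, so H_0 = Z.
  H_1: rank ker ∂_1 − rank ∂_2 = (24 − 7) − 15 = 2, and the invariant factors of ∂_2 are all 1, so H_1 = Z^2.
  H_2: rank ker ∂_2 − rank ∂_3 = (16 − 15) − 0 = 1, and there is no ∂_3, so H_2 = Z.

As a check, the Euler characteristic is 8 − 24 + 16 = 0, which agrees with 1 − 2 + 1 = 0.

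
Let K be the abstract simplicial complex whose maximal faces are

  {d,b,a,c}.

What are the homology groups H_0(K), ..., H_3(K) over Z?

Take the total order a < b < c < d on the vertex set. Then K (dimension 3) consists of the simplices:

  0-simplices (4): a, b, c, d
  1-simplices (6): ab, ac, ad, bc, bd, cd
  2-simplices (4): abc, abd, acd, bcd
  3-simplices (1): abcd

Hence C_0 ≅ Z^4, C_1 ≅ Z^6, C_2 ≅ Z^4, C_3 ≅ Z^1.

∂_1: C_1 → C_0 sends each edge [p,q] (with p < q) to q − p. For instance
  ∂ad = d − a.
As a 4×6 matrix over Z this has rank 3, with invariant factors (1,1,1).

Boundary ∂_2: C_2 → C_1 acts by ∂[p,q,r] = [q,r] − [p,r] + [p,q]. For instance
  ∂abd = bd − ad + ab,
  ∂bcd = cd − bd + bc.
The 6×4 boundary matrix has rank 3 and Smith normal form diag(1,1,1).

∂_3: C_3 → C_2 sends each 3-simplex σ to the alternating sum Σ_i (−1)^i (σ with its i-th vertex removed). For instance
  ∂abcd = bcd − acd + abd − abc.
The 4×1 boundary matrix has rank 1 and Smith normal form diag(1).

From H_k ≅ ker(∂_k) / im(∂_{k+1}) we obtain:

  H_0: rank C_0 − rank ∂_1 = 4 − 3 = 1, and the invariant factors of ∂_1 are all 1, so H_0 ≅ Z.
  H_1: rank ker ∂_1 − rank ∂_2 = (6 − 3) − 3 = 0, and the invariant factors of ∂_2 are all 1, so H_1 ≅ 0.
  H_2: rank ker ∂_2 − rank ∂_3 = (4 − 3) − 1 = 0, and the invariant factors of ∂_3 are all 1, so H_2 ≅ 0.
  H_3: rank ker ∂_3 − rank ∂_4 = (1 − 1) − 0 = 0, and there is no ∂_4, so H_3 ≅ 0.

(K is a triangulation of the 3-simplex.)

H_0 = Z,  H_1 = 0,  H_2 = 0,  H_3 = 0.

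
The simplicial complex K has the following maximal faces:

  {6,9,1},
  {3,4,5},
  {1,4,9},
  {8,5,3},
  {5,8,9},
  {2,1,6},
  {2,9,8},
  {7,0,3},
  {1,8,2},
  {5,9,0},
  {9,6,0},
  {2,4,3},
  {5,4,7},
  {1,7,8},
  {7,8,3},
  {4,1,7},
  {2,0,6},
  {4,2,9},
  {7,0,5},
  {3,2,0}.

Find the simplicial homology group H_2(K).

H_2 ≅ 0.

We work with the vertex ordering 0 < 1 < 2 < 3 < 4 < 5 < 6 < 7 < 8 < 9. The simplices of K, each written with vertices in increasing order, are:

  0-simplices (10): [0], [1], [2], [3], [4], [5], [6], [7], [8], [9]
  1-simplices (30): (30 of them)
  2-simplices (20): (20 of them)

so the chain groups are C_0 ≅ Z^10, C_1 ≅ Z^30, C_2 ≅ Z^20.

Boundary ∂_1: C_1 → C_0 maps an edge to its endpoints' difference, ∂[p,q] = q − p. For instance
  ∂[2,6] = [6] − [2].
The resulting 10×30 matrix has rank 9, and its Smith normal form has invariant factors (1,1,1,1,1,1,1,1,1).

Boundary ∂_2: C_2 → C_1 acts by ∂[p,q,r] = [q,r] − [p,r] + [p,q]. For instance
  ∂[2,4,9] = [4,9] − [2,9] + [2,4],
  ∂[1,6,9] = [6,9] − [1,9] + [1,6].
The 30×20 boundary matrix has rank 20 and Smith normal form diag(1,1,1,1,1,1,1,1,1,1,1,1,1,1,1,1,1,1,1,2).

From H_k ≅ ker(∂_k) / im(∂_{k+1}) we obtain:

  H_2: rank ker ∂_2 − rank ∂_3 = (20 − 20) − 0 = 0, and there is no ∂_3, so H_2 = 0.

(K is a triangulation of the Klein bottle.)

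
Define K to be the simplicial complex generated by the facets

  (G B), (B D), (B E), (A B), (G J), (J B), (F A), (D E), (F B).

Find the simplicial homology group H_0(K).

H_0 ≅ Z.

Order the vertices as A < B < D < E < F < G < J. Listing each simplex with vertices in this order, K has dimension 1 with simplices:

  0-simplices (7): A, B, D, E, F, G, J
  1-simplices (9): AB, AF, BD, BE, BF, BG, BJ, DE, GJ

so the chain groups are C_0 ≅ Z^7, C_1 ≅ Z^9.

The boundary map ∂_1: C_1 → C_0 is given by ∂[p,q] = [q] − [p]. For instance
  ∂BE = E − B.
This gives a 7×9 integer matrix of rank 6; reducing to Smith normal form yields diagonal entries (1,1,1,1,1,1).

Now H_k = ker ∂_k / im ∂_{k+1}, so:

  H_0: rank C_0 − rank ∂_1 = 7 − 6 = 1, and the invariant factors of ∂_1 are all 1, so H_0 = Z.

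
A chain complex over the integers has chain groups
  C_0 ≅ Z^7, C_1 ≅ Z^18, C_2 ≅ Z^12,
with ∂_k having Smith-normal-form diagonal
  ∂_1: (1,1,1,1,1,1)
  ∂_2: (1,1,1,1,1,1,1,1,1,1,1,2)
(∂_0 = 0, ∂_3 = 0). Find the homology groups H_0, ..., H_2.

H_0 = Z,  H_1 = Z/2,  H_2 = 0.

H_0: b_0 = 7 − 0 − 6 = 1; torsion from ∂_1 factors > 1: none. So H_0 = Z.
H_1: b_1 = 18 − 6 − 12 = 0; torsion from ∂_2 factors > 1: [2]. So H_1 = Z/2.
H_2: b_2 = 12 − 12 − 0 = 0; torsion from ∂_3 factors > 1: none. So H_2 = 0.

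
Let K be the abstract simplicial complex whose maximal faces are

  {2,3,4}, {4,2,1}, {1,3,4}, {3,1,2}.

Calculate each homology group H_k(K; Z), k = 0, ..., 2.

H_0 ≅ Z,  H_1 = 0,  H_2 ≅ Z.

Take the total order 1 < 2 < 3 < 4 on the vertex set. Then K (dimension 2) consists of the simplices:

  0-simplices (4): [1], [2], [3], [4]
  1-simplices (6): [1,2], [1,3], [1,4], [2,3], [2,4], [3,4]
  2-simplices (4): [1,2,3], [1,2,4], [1,3,4], [2,3,4]

so the chain groups are C_0 ≅ Z^4, C_1 ≅ Z^6, C_2 ≅ Z^4.

∂_1: C_1 → C_0 is given by ∂[p,q] = [q] − [p]. For instance
  ∂[1,4] = [4] − [1].
This gives a 4×6 integer matrix of rank 3; reducing to Smith normal form yields diagonal entries (1,1,1).

∂_2: C_2 → C_1 acts by ∂[p,q,r] = [q,r] − [p,r] + [p,q]. For instance
  ∂[2,3,4] = [3,4] − [2,4] + [2,3],
  ∂[1,2,4] = [2,4] − [1,4] + [1,2].
As a 6×4 matrix over Z this has rank 3, with invariant factors (1,1,1).

Computing H_k = (kernel of ∂_k) / (image of ∂_{k+1}):

  H_0: rank C_0 − rank ∂_1 = 4 − 3 = 1, and the invariant factors of ∂_1 are all 1, so H_0 = Z.
  H_1: rank ker ∂_1 − rank ∂_2 = (6 − 3) − 3 = 0, and the invariant factors of ∂_2 are all 1, so H_1 = 0.
  H_2: rank ker ∂_2 − rank ∂_3 = (4 − 3) − 0 = 1, and there is no ∂_3, so H_2 = Z.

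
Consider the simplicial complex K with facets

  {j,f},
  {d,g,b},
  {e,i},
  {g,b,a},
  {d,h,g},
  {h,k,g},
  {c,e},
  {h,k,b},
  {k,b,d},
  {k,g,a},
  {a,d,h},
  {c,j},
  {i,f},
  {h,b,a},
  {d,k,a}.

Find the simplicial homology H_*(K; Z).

H_0 = Z^2,  H_1 = Z ⊕ Z/2Z,  H_2 = 0.

Order the vertices as a < b < c < d < e < f < g < h < i < j < k. Listing each simplex with vertices in this order, K has dimension 2 with simplices:

  0-simplices (11): a, b, c, d, e, f, g, h, i, j, k
  1-simplices (20): ab, ad, ag, ah, ak, bd, bg, bh, bk, ce, cj, dg, dh, dk, ei, fi, fj, gh, gk, hk
  2-simplices (10): abg, abh, adh, adk, agk, bdg, bdk, bhk, dgh, ghk

giving chain groups C_0 ≅ Z^11, C_1 ≅ Z^20, C_2 ≅ Z^10.

Boundary ∂_1: C_1 → C_0 sends each edge [p,q] (with p < q) to q − p. For instance
  ∂gk = k − g.
This gives a 11×20 integer matrix of rank 9; reducing to Smith normal form yields diagonal entries (1,1,1,1,1,1,1,1,1).

The boundary map ∂_2: C_2 → C_1 acts by ∂[p,q,r] = [q,r] − [p,r] + [p,q]. For instance
  ∂abh = bh − ah + ab,
  ∂dgh = gh − dh + dg.
The 20×10 boundary matrix has rank 10 and Smith normal form diag(1,1,1,1,1,1,1,1,1,2).

Now H_k = ker ∂_k / im ∂_{k+1}, so:

  H_0: rank C_0 − rank ∂_1 = 11 − 9 = 2, and the invariant factors of ∂_1 are all 1, so H_0 = Z^2.
  H_1: rank ker ∂_1 − rank ∂_2 = (20 − 9) − 10 = 1, and ∂_2 has invariant factor 2 > 1, so H_1 = Z ⊕ Z/2Z.
  H_2: rank ker ∂_2 − rank ∂_3 = (10 − 10) − 0 = 0, and there is no ∂_3, so H_2 = 0.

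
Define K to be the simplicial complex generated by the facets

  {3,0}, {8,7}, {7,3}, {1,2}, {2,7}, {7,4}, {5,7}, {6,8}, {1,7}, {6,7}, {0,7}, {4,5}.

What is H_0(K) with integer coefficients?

We work with the vertex ordering 0 < 1 < 2 < 3 < 4 < 5 < 6 < 7 < 8. The simplices of K, each written with vertices in increasing order, are:

  0-simplices (9): [0], [1], [2], [3], [4], [5], [6], [7], [8]
  1-simplices (12): [0,3], [0,7], [1,2], [1,7], [2,7], [3,7], [4,5], [4,7], [5,7], [6,7], [6,8], [7,8]

so the chain groups are C_0 ≅ Z^9, C_1 ≅ Z^12.

The boundary map ∂_1: C_1 → C_0 is given by ∂[p,q] = [q] − [p].
The 9×12 boundary matrix has rank 8 and Smith normal form diag(1,1,1,1,1,1,1,1).

Reading off H_k = ker ∂_k / im ∂_{k+1}:

  H_0: rank C_0 − rank ∂_1 = 9 − 8 = 1, and the invariant factors of ∂_1 are all 1, so H_0 = Z.

(K is a triangulation of a wedge of 4 circles.)

H_0 = Z.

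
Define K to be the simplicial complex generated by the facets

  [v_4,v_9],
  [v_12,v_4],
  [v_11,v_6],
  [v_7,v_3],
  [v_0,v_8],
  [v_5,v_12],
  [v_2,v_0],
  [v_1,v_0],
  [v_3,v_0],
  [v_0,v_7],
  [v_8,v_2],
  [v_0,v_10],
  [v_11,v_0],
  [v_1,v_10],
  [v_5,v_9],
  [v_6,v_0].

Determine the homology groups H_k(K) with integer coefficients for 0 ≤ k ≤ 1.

H_0 ≅ Z^2,  H_1 ≅ Z^5.

Take the total order v_0 < v_1 < v_2 < v_3 < v_4 < v_5 < v_6 < v_7 < v_8 < v_9 < v_10 < v_11 < v_12 on the vertex set. Then K (dimension 1) consists of the simplices:

  0-simplices (13): [v_0], [v_1], [v_2], [v_3], [v_4], [v_5], [v_6], [v_7], [v_8], [v_9], [v_10], [v_11], [v_12]
  1-simplices (16): (16 of them)

giving chain groups C_0 ≅ Z^13, C_1 ≅ Z^16.

Boundary ∂_1: C_1 → C_0 sends each edge [p,q] (with p < q) to q − p. For instance
  ∂[v_0,v_2] = [v_2] − [v_0].
The 13×16 boundary matrix has rank 11 and Smith normal form diag(1,1,1,1,1,1,1,1,1,1,1).

From H_k ≅ ker(∂_k) / im(∂_{k+1}) we obtain:

  H_0: rank C_0 − rank ∂_1 = 13 − 11 = 2, and the invariant factors of ∂_1 are all 1, so H_0 ≅ Z^2.
  H_1: rank ker ∂_1 − rank ∂_2 = (16 − 11) − 0 = 5, and there is no ∂_2, so H_1 ≅ Z^5.

As a check, the Euler characteristic is 13 − 16 = -3, which agrees with 2 − 5 = -3.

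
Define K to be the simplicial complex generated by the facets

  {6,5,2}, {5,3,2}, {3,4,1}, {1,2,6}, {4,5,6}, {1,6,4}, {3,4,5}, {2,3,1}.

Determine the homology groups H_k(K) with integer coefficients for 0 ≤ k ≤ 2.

H_0 ≅ Z,  H_1 = 0,  H_2 ≅ Z.

Take the total order 1 < 2 < 3 < 4 < 5 < 6 on the vertex set. Then K (dimension 2) consists of the simplices:

  0-simplices (6): [1], [2], [3], [4], [5], [6]
  1-simplices (12): [1,2], [1,3], [1,4], [1,6], [2,3], [2,5], [2,6], [3,4], [3,5], [4,5], [4,6], [5,6]
  2-simplices (8): [1,2,3], [1,2,6], [1,3,4], [1,4,6], [2,3,5], [2,5,6], [3,4,5], [4,5,6]

Hence C_0 ≅ Z^6, C_1 ≅ Z^12, C_2 ≅ Z^8.

Boundary ∂_1: C_1 → C_0 is given by ∂[p,q] = [q] − [p].
The 6×12 boundary matrix has rank 5 and Smith normal form diag(1,1,1,1,1).

Boundary ∂_2: C_2 → C_1 maps a triangle to the signed sum of its edges. For instance
  ∂[1,3,4] = [3,4] − [1,4] + [1,3],
  ∂[3,4,5] = [4,5] − [3,5] + [3,4].
The resulting 12×8 matrix has rank 7, and its Smith normal form has invariant factors (1,1,1,1,1,1,1).

Reading off H_k = ker ∂_k / im ∂_{k+1}:

  H_0: rank C_0 − rank ∂_1 = 6 − 5 = 1, and the invariant factors of ∂_1 are all 1, so H_0 = Z.
  H_1: rank ker ∂_1 − rank ∂_2 = (12 − 5) − 7 = 0, and the invariant factors of ∂_2 are all 1, so H_1 = 0.
  H_2: rank ker ∂_2 − rank ∂_3 = (8 − 7) − 0 = 1, and there is no ∂_3, so H_2 = Z.

As a check, the Euler characteristic is 6 − 12 + 8 = 2, which agrees with 1 − 0 + 1 = 2.
(K is a triangulation of the 2-sphere S^2.)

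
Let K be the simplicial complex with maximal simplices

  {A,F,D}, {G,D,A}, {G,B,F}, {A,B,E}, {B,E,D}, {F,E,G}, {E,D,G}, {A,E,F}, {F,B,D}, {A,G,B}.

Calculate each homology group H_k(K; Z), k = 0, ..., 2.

H_0 ≅ Z,  H_1 ≅ Z/2,  H_2 = 0.

Take the total order A < B < D < E < F < G on the vertex set. Then K (dimension 2) consists of the simplices:

  0-simplices (6): A, B, D, E, F, G
  1-simplices (15): AB, AD, AE, AF, AG, BD, BE, BF, BG, DE, DF, DG, EF, EG, FG
  2-simplices (10): ABE, ABG, ADF, ADG, AEF, BDE, BDF, BFG, DEG, EFG

giving chain groups C_0 ≅ Z^6, C_1 ≅ Z^15, C_2 ≅ Z^10.

Boundary ∂_1: C_1 → C_0 sends each edge [p,q] (with p < q) to q − p.
The 6×15 boundary matrix has rank 5 and Smith normal form diag(1,1,1,1,1).

Boundary ∂_2: C_2 → C_1 acts by ∂[p,q,r] = [q,r] − [p,r] + [p,q]. For instance
  ∂AEF = EF − AF + AE,
  ∂ABE = BE − AE + AB.
The resulting 15×10 matrix has rank 10, and its Smith normal form has invariant factors (1,1,1,1,1,1,1,1,1,2).

From H_k ≅ ker(∂_k) / im(∂_{k+1}) we obtain:

  H_0: rank C_0 − rank ∂_1 = 6 − 5 = 1, and the invariant factors of ∂_1 are all 1, so H_0 = Z.
  H_1: rank ker ∂_1 − rank ∂_2 = (15 − 5) − 10 = 0, and ∂_2 has invariant factor 2 > 1, so H_1 = Z/2.
  H_2: rank ker ∂_2 − rank ∂_3 = (10 − 10) − 0 = 0, and there is no ∂_3, so H_2 = 0.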